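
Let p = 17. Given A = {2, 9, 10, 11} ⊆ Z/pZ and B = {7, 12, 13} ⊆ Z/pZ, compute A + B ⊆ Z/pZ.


Work in Z/17Z: reduce every sum a + b modulo 17.
Enumerate all 12 pairs:
a = 2: 2+7=9, 2+12=14, 2+13=15
a = 9: 9+7=16, 9+12=4, 9+13=5
a = 10: 10+7=0, 10+12=5, 10+13=6
a = 11: 11+7=1, 11+12=6, 11+13=7
Distinct residues collected: {0, 1, 4, 5, 6, 7, 9, 14, 15, 16}
|A + B| = 10 (out of 17 total residues).

A + B = {0, 1, 4, 5, 6, 7, 9, 14, 15, 16}


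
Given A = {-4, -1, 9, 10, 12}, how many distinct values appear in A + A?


A + A = {a + a' : a, a' ∈ A}; |A| = 5.
General bounds: 2|A| - 1 ≤ |A + A| ≤ |A|(|A|+1)/2, i.e. 9 ≤ |A + A| ≤ 15.
Lower bound 2|A|-1 is attained iff A is an arithmetic progression.
Enumerate sums a + a' for a ≤ a' (symmetric, so this suffices):
a = -4: -4+-4=-8, -4+-1=-5, -4+9=5, -4+10=6, -4+12=8
a = -1: -1+-1=-2, -1+9=8, -1+10=9, -1+12=11
a = 9: 9+9=18, 9+10=19, 9+12=21
a = 10: 10+10=20, 10+12=22
a = 12: 12+12=24
Distinct sums: {-8, -5, -2, 5, 6, 8, 9, 11, 18, 19, 20, 21, 22, 24}
|A + A| = 14

|A + A| = 14


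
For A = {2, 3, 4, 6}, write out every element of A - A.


A - A = {a - a' : a, a' ∈ A}.
Compute a - a' for each ordered pair (a, a'):
a = 2: 2-2=0, 2-3=-1, 2-4=-2, 2-6=-4
a = 3: 3-2=1, 3-3=0, 3-4=-1, 3-6=-3
a = 4: 4-2=2, 4-3=1, 4-4=0, 4-6=-2
a = 6: 6-2=4, 6-3=3, 6-4=2, 6-6=0
Collecting distinct values (and noting 0 appears from a-a):
A - A = {-4, -3, -2, -1, 0, 1, 2, 3, 4}
|A - A| = 9

A - A = {-4, -3, -2, -1, 0, 1, 2, 3, 4}


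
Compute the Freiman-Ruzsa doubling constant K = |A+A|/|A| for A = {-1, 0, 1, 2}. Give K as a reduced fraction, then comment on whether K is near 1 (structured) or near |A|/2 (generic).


|A| = 4.
Compute A + A by enumerating all 16 pairs.
A + A = {-2, -1, 0, 1, 2, 3, 4}, so |A + A| = 7.
K = |A + A| / |A| = 7/4 (already in lowest terms) ≈ 1.7500.
Reference: AP of size 4 gives K = 7/4 ≈ 1.7500; a fully generic set of size 4 gives K ≈ 2.5000.

|A| = 4, |A + A| = 7, K = 7/4.


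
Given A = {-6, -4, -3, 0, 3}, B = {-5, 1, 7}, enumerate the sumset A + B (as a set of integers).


A + B = {a + b : a ∈ A, b ∈ B}.
Enumerate all |A|·|B| = 5·3 = 15 pairs (a, b) and collect distinct sums.
a = -6: -6+-5=-11, -6+1=-5, -6+7=1
a = -4: -4+-5=-9, -4+1=-3, -4+7=3
a = -3: -3+-5=-8, -3+1=-2, -3+7=4
a = 0: 0+-5=-5, 0+1=1, 0+7=7
a = 3: 3+-5=-2, 3+1=4, 3+7=10
Collecting distinct sums: A + B = {-11, -9, -8, -5, -3, -2, 1, 3, 4, 7, 10}
|A + B| = 11

A + B = {-11, -9, -8, -5, -3, -2, 1, 3, 4, 7, 10}


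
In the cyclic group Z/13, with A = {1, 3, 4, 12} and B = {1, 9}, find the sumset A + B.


Work in Z/13Z: reduce every sum a + b modulo 13.
Enumerate all 8 pairs:
a = 1: 1+1=2, 1+9=10
a = 3: 3+1=4, 3+9=12
a = 4: 4+1=5, 4+9=0
a = 12: 12+1=0, 12+9=8
Distinct residues collected: {0, 2, 4, 5, 8, 10, 12}
|A + B| = 7 (out of 13 total residues).

A + B = {0, 2, 4, 5, 8, 10, 12}


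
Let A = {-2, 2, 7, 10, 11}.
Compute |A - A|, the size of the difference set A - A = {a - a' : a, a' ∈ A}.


A - A = {a - a' : a, a' ∈ A}; |A| = 5.
Bounds: 2|A|-1 ≤ |A - A| ≤ |A|² - |A| + 1, i.e. 9 ≤ |A - A| ≤ 21.
Note: 0 ∈ A - A always (from a - a). The set is symmetric: if d ∈ A - A then -d ∈ A - A.
Enumerate nonzero differences d = a - a' with a > a' (then include -d):
Positive differences: {1, 3, 4, 5, 8, 9, 12, 13}
Full difference set: {0} ∪ (positive diffs) ∪ (negative diffs).
|A - A| = 1 + 2·8 = 17 (matches direct enumeration: 17).

|A - A| = 17


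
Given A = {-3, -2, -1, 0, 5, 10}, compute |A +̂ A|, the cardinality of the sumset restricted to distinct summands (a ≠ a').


Restricted sumset: A +̂ A = {a + a' : a ∈ A, a' ∈ A, a ≠ a'}.
Equivalently, take A + A and drop any sum 2a that is achievable ONLY as a + a for a ∈ A (i.e. sums representable only with equal summands).
Enumerate pairs (a, a') with a < a' (symmetric, so each unordered pair gives one sum; this covers all a ≠ a'):
  -3 + -2 = -5
  -3 + -1 = -4
  -3 + 0 = -3
  -3 + 5 = 2
  -3 + 10 = 7
  -2 + -1 = -3
  -2 + 0 = -2
  -2 + 5 = 3
  -2 + 10 = 8
  -1 + 0 = -1
  -1 + 5 = 4
  -1 + 10 = 9
  0 + 5 = 5
  0 + 10 = 10
  5 + 10 = 15
Collected distinct sums: {-5, -4, -3, -2, -1, 2, 3, 4, 5, 7, 8, 9, 10, 15}
|A +̂ A| = 14
(Reference bound: |A +̂ A| ≥ 2|A| - 3 for |A| ≥ 2, with |A| = 6 giving ≥ 9.)

|A +̂ A| = 14


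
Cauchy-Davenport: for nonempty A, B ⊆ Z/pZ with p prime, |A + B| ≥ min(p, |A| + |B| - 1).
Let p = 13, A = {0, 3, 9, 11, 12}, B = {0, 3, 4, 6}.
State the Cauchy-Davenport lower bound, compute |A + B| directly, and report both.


Cauchy-Davenport: |A + B| ≥ min(p, |A| + |B| - 1) for A, B nonempty in Z/pZ.
|A| = 5, |B| = 4, p = 13.
CD lower bound = min(13, 5 + 4 - 1) = min(13, 8) = 8.
Compute A + B mod 13 directly:
a = 0: 0+0=0, 0+3=3, 0+4=4, 0+6=6
a = 3: 3+0=3, 3+3=6, 3+4=7, 3+6=9
a = 9: 9+0=9, 9+3=12, 9+4=0, 9+6=2
a = 11: 11+0=11, 11+3=1, 11+4=2, 11+6=4
a = 12: 12+0=12, 12+3=2, 12+4=3, 12+6=5
A + B = {0, 1, 2, 3, 4, 5, 6, 7, 9, 11, 12}, so |A + B| = 11.
Verify: 11 ≥ 8? Yes ✓.

CD lower bound = 8, actual |A + B| = 11.


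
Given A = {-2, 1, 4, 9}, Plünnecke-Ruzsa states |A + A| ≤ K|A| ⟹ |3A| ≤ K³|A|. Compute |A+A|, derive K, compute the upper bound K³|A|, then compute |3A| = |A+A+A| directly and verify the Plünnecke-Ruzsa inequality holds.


|A| = 4.
Step 1: Compute A + A by enumerating all 16 pairs.
A + A = {-4, -1, 2, 5, 7, 8, 10, 13, 18}, so |A + A| = 9.
Step 2: Doubling constant K = |A + A|/|A| = 9/4 = 9/4 ≈ 2.2500.
Step 3: Plünnecke-Ruzsa gives |3A| ≤ K³·|A| = (2.2500)³ · 4 ≈ 45.5625.
Step 4: Compute 3A = A + A + A directly by enumerating all triples (a,b,c) ∈ A³; |3A| = 16.
Step 5: Check 16 ≤ 45.5625? Yes ✓.

K = 9/4, Plünnecke-Ruzsa bound K³|A| ≈ 45.5625, |3A| = 16, inequality holds.


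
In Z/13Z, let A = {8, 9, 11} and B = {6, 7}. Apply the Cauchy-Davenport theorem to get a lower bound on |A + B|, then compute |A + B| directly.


Cauchy-Davenport: |A + B| ≥ min(p, |A| + |B| - 1) for A, B nonempty in Z/pZ.
|A| = 3, |B| = 2, p = 13.
CD lower bound = min(13, 3 + 2 - 1) = min(13, 4) = 4.
Compute A + B mod 13 directly:
a = 8: 8+6=1, 8+7=2
a = 9: 9+6=2, 9+7=3
a = 11: 11+6=4, 11+7=5
A + B = {1, 2, 3, 4, 5}, so |A + B| = 5.
Verify: 5 ≥ 4? Yes ✓.

CD lower bound = 4, actual |A + B| = 5.


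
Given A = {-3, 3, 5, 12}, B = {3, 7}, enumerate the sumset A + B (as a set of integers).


A + B = {a + b : a ∈ A, b ∈ B}.
Enumerate all |A|·|B| = 4·2 = 8 pairs (a, b) and collect distinct sums.
a = -3: -3+3=0, -3+7=4
a = 3: 3+3=6, 3+7=10
a = 5: 5+3=8, 5+7=12
a = 12: 12+3=15, 12+7=19
Collecting distinct sums: A + B = {0, 4, 6, 8, 10, 12, 15, 19}
|A + B| = 8

A + B = {0, 4, 6, 8, 10, 12, 15, 19}


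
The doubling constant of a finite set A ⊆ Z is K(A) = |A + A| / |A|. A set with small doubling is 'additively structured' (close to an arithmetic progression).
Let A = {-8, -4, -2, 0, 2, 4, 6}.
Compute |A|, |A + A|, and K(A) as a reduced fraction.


|A| = 7.
Compute A + A by enumerating all 49 pairs.
A + A = {-16, -12, -10, -8, -6, -4, -2, 0, 2, 4, 6, 8, 10, 12}, so |A + A| = 14.
K = |A + A| / |A| = 14/7 = 2/1 ≈ 2.0000.
Reference: AP of size 7 gives K = 13/7 ≈ 1.8571; a fully generic set of size 7 gives K ≈ 4.0000.

|A| = 7, |A + A| = 14, K = 14/7 = 2/1.


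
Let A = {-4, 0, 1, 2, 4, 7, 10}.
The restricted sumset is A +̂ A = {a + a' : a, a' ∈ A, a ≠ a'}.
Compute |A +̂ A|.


Restricted sumset: A +̂ A = {a + a' : a ∈ A, a' ∈ A, a ≠ a'}.
Equivalently, take A + A and drop any sum 2a that is achievable ONLY as a + a for a ∈ A (i.e. sums representable only with equal summands).
Enumerate pairs (a, a') with a < a' (symmetric, so each unordered pair gives one sum; this covers all a ≠ a'):
  -4 + 0 = -4
  -4 + 1 = -3
  -4 + 2 = -2
  -4 + 4 = 0
  -4 + 7 = 3
  -4 + 10 = 6
  0 + 1 = 1
  0 + 2 = 2
  0 + 4 = 4
  0 + 7 = 7
  0 + 10 = 10
  1 + 2 = 3
  1 + 4 = 5
  1 + 7 = 8
  1 + 10 = 11
  2 + 4 = 6
  2 + 7 = 9
  2 + 10 = 12
  4 + 7 = 11
  4 + 10 = 14
  7 + 10 = 17
Collected distinct sums: {-4, -3, -2, 0, 1, 2, 3, 4, 5, 6, 7, 8, 9, 10, 11, 12, 14, 17}
|A +̂ A| = 18
(Reference bound: |A +̂ A| ≥ 2|A| - 3 for |A| ≥ 2, with |A| = 7 giving ≥ 11.)

|A +̂ A| = 18


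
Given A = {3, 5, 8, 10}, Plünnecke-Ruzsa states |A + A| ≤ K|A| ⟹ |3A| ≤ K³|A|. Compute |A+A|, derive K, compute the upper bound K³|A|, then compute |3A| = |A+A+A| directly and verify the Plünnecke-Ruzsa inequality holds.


|A| = 4.
Step 1: Compute A + A by enumerating all 16 pairs.
A + A = {6, 8, 10, 11, 13, 15, 16, 18, 20}, so |A + A| = 9.
Step 2: Doubling constant K = |A + A|/|A| = 9/4 = 9/4 ≈ 2.2500.
Step 3: Plünnecke-Ruzsa gives |3A| ≤ K³·|A| = (2.2500)³ · 4 ≈ 45.5625.
Step 4: Compute 3A = A + A + A directly by enumerating all triples (a,b,c) ∈ A³; |3A| = 16.
Step 5: Check 16 ≤ 45.5625? Yes ✓.

K = 9/4, Plünnecke-Ruzsa bound K³|A| ≈ 45.5625, |3A| = 16, inequality holds.


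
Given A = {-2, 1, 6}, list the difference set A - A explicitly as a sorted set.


A - A = {a - a' : a, a' ∈ A}.
Compute a - a' for each ordered pair (a, a'):
a = -2: -2--2=0, -2-1=-3, -2-6=-8
a = 1: 1--2=3, 1-1=0, 1-6=-5
a = 6: 6--2=8, 6-1=5, 6-6=0
Collecting distinct values (and noting 0 appears from a-a):
A - A = {-8, -5, -3, 0, 3, 5, 8}
|A - A| = 7

A - A = {-8, -5, -3, 0, 3, 5, 8}


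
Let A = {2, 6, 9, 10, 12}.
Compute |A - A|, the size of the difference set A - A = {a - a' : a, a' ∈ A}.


A - A = {a - a' : a, a' ∈ A}; |A| = 5.
Bounds: 2|A|-1 ≤ |A - A| ≤ |A|² - |A| + 1, i.e. 9 ≤ |A - A| ≤ 21.
Note: 0 ∈ A - A always (from a - a). The set is symmetric: if d ∈ A - A then -d ∈ A - A.
Enumerate nonzero differences d = a - a' with a > a' (then include -d):
Positive differences: {1, 2, 3, 4, 6, 7, 8, 10}
Full difference set: {0} ∪ (positive diffs) ∪ (negative diffs).
|A - A| = 1 + 2·8 = 17 (matches direct enumeration: 17).

|A - A| = 17


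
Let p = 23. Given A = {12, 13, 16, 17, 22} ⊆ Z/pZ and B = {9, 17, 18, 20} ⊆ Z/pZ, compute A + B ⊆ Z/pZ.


Work in Z/23Z: reduce every sum a + b modulo 23.
Enumerate all 20 pairs:
a = 12: 12+9=21, 12+17=6, 12+18=7, 12+20=9
a = 13: 13+9=22, 13+17=7, 13+18=8, 13+20=10
a = 16: 16+9=2, 16+17=10, 16+18=11, 16+20=13
a = 17: 17+9=3, 17+17=11, 17+18=12, 17+20=14
a = 22: 22+9=8, 22+17=16, 22+18=17, 22+20=19
Distinct residues collected: {2, 3, 6, 7, 8, 9, 10, 11, 12, 13, 14, 16, 17, 19, 21, 22}
|A + B| = 16 (out of 23 total residues).

A + B = {2, 3, 6, 7, 8, 9, 10, 11, 12, 13, 14, 16, 17, 19, 21, 22}


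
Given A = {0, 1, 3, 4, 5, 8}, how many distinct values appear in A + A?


A + A = {a + a' : a, a' ∈ A}; |A| = 6.
General bounds: 2|A| - 1 ≤ |A + A| ≤ |A|(|A|+1)/2, i.e. 11 ≤ |A + A| ≤ 21.
Lower bound 2|A|-1 is attained iff A is an arithmetic progression.
Enumerate sums a + a' for a ≤ a' (symmetric, so this suffices):
a = 0: 0+0=0, 0+1=1, 0+3=3, 0+4=4, 0+5=5, 0+8=8
a = 1: 1+1=2, 1+3=4, 1+4=5, 1+5=6, 1+8=9
a = 3: 3+3=6, 3+4=7, 3+5=8, 3+8=11
a = 4: 4+4=8, 4+5=9, 4+8=12
a = 5: 5+5=10, 5+8=13
a = 8: 8+8=16
Distinct sums: {0, 1, 2, 3, 4, 5, 6, 7, 8, 9, 10, 11, 12, 13, 16}
|A + A| = 15

|A + A| = 15


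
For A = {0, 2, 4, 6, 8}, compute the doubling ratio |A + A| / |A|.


|A| = 5.
Compute A + A by enumerating all 25 pairs.
A + A = {0, 2, 4, 6, 8, 10, 12, 14, 16}, so |A + A| = 9.
K = |A + A| / |A| = 9/5 (already in lowest terms) ≈ 1.8000.
Reference: AP of size 5 gives K = 9/5 ≈ 1.8000; a fully generic set of size 5 gives K ≈ 3.0000.

|A| = 5, |A + A| = 9, K = 9/5.


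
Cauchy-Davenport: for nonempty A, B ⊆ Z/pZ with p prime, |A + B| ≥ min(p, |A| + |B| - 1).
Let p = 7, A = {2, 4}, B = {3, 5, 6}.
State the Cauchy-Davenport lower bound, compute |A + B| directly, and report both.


Cauchy-Davenport: |A + B| ≥ min(p, |A| + |B| - 1) for A, B nonempty in Z/pZ.
|A| = 2, |B| = 3, p = 7.
CD lower bound = min(7, 2 + 3 - 1) = min(7, 4) = 4.
Compute A + B mod 7 directly:
a = 2: 2+3=5, 2+5=0, 2+6=1
a = 4: 4+3=0, 4+5=2, 4+6=3
A + B = {0, 1, 2, 3, 5}, so |A + B| = 5.
Verify: 5 ≥ 4? Yes ✓.

CD lower bound = 4, actual |A + B| = 5.


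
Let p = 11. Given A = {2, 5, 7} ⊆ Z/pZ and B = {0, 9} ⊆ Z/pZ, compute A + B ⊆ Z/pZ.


Work in Z/11Z: reduce every sum a + b modulo 11.
Enumerate all 6 pairs:
a = 2: 2+0=2, 2+9=0
a = 5: 5+0=5, 5+9=3
a = 7: 7+0=7, 7+9=5
Distinct residues collected: {0, 2, 3, 5, 7}
|A + B| = 5 (out of 11 total residues).

A + B = {0, 2, 3, 5, 7}


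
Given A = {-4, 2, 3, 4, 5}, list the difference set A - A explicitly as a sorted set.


A - A = {a - a' : a, a' ∈ A}.
Compute a - a' for each ordered pair (a, a'):
a = -4: -4--4=0, -4-2=-6, -4-3=-7, -4-4=-8, -4-5=-9
a = 2: 2--4=6, 2-2=0, 2-3=-1, 2-4=-2, 2-5=-3
a = 3: 3--4=7, 3-2=1, 3-3=0, 3-4=-1, 3-5=-2
a = 4: 4--4=8, 4-2=2, 4-3=1, 4-4=0, 4-5=-1
a = 5: 5--4=9, 5-2=3, 5-3=2, 5-4=1, 5-5=0
Collecting distinct values (and noting 0 appears from a-a):
A - A = {-9, -8, -7, -6, -3, -2, -1, 0, 1, 2, 3, 6, 7, 8, 9}
|A - A| = 15

A - A = {-9, -8, -7, -6, -3, -2, -1, 0, 1, 2, 3, 6, 7, 8, 9}


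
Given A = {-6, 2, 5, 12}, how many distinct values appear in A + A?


A + A = {a + a' : a, a' ∈ A}; |A| = 4.
General bounds: 2|A| - 1 ≤ |A + A| ≤ |A|(|A|+1)/2, i.e. 7 ≤ |A + A| ≤ 10.
Lower bound 2|A|-1 is attained iff A is an arithmetic progression.
Enumerate sums a + a' for a ≤ a' (symmetric, so this suffices):
a = -6: -6+-6=-12, -6+2=-4, -6+5=-1, -6+12=6
a = 2: 2+2=4, 2+5=7, 2+12=14
a = 5: 5+5=10, 5+12=17
a = 12: 12+12=24
Distinct sums: {-12, -4, -1, 4, 6, 7, 10, 14, 17, 24}
|A + A| = 10

|A + A| = 10


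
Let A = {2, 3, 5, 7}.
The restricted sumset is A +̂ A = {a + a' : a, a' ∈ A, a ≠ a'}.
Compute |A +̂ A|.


Restricted sumset: A +̂ A = {a + a' : a ∈ A, a' ∈ A, a ≠ a'}.
Equivalently, take A + A and drop any sum 2a that is achievable ONLY as a + a for a ∈ A (i.e. sums representable only with equal summands).
Enumerate pairs (a, a') with a < a' (symmetric, so each unordered pair gives one sum; this covers all a ≠ a'):
  2 + 3 = 5
  2 + 5 = 7
  2 + 7 = 9
  3 + 5 = 8
  3 + 7 = 10
  5 + 7 = 12
Collected distinct sums: {5, 7, 8, 9, 10, 12}
|A +̂ A| = 6
(Reference bound: |A +̂ A| ≥ 2|A| - 3 for |A| ≥ 2, with |A| = 4 giving ≥ 5.)

|A +̂ A| = 6


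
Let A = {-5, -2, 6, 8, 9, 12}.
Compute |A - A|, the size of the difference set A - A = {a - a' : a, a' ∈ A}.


A - A = {a - a' : a, a' ∈ A}; |A| = 6.
Bounds: 2|A|-1 ≤ |A - A| ≤ |A|² - |A| + 1, i.e. 11 ≤ |A - A| ≤ 31.
Note: 0 ∈ A - A always (from a - a). The set is symmetric: if d ∈ A - A then -d ∈ A - A.
Enumerate nonzero differences d = a - a' with a > a' (then include -d):
Positive differences: {1, 2, 3, 4, 6, 8, 10, 11, 13, 14, 17}
Full difference set: {0} ∪ (positive diffs) ∪ (negative diffs).
|A - A| = 1 + 2·11 = 23 (matches direct enumeration: 23).

|A - A| = 23


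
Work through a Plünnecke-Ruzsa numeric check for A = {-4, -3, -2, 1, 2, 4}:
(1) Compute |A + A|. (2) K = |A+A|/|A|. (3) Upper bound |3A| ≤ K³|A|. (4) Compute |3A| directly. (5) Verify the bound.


|A| = 6.
Step 1: Compute A + A by enumerating all 36 pairs.
A + A = {-8, -7, -6, -5, -4, -3, -2, -1, 0, 1, 2, 3, 4, 5, 6, 8}, so |A + A| = 16.
Step 2: Doubling constant K = |A + A|/|A| = 16/6 = 16/6 ≈ 2.6667.
Step 3: Plünnecke-Ruzsa gives |3A| ≤ K³·|A| = (2.6667)³ · 6 ≈ 113.7778.
Step 4: Compute 3A = A + A + A directly by enumerating all triples (a,b,c) ∈ A³; |3A| = 24.
Step 5: Check 24 ≤ 113.7778? Yes ✓.

K = 16/6, Plünnecke-Ruzsa bound K³|A| ≈ 113.7778, |3A| = 24, inequality holds.


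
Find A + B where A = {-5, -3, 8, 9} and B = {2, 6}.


A + B = {a + b : a ∈ A, b ∈ B}.
Enumerate all |A|·|B| = 4·2 = 8 pairs (a, b) and collect distinct sums.
a = -5: -5+2=-3, -5+6=1
a = -3: -3+2=-1, -3+6=3
a = 8: 8+2=10, 8+6=14
a = 9: 9+2=11, 9+6=15
Collecting distinct sums: A + B = {-3, -1, 1, 3, 10, 11, 14, 15}
|A + B| = 8

A + B = {-3, -1, 1, 3, 10, 11, 14, 15}


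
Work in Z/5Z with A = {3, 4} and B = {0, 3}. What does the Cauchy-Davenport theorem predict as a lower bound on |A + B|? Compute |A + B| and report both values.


Cauchy-Davenport: |A + B| ≥ min(p, |A| + |B| - 1) for A, B nonempty in Z/pZ.
|A| = 2, |B| = 2, p = 5.
CD lower bound = min(5, 2 + 2 - 1) = min(5, 3) = 3.
Compute A + B mod 5 directly:
a = 3: 3+0=3, 3+3=1
a = 4: 4+0=4, 4+3=2
A + B = {1, 2, 3, 4}, so |A + B| = 4.
Verify: 4 ≥ 3? Yes ✓.

CD lower bound = 3, actual |A + B| = 4.


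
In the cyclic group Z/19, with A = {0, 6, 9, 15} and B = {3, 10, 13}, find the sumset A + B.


Work in Z/19Z: reduce every sum a + b modulo 19.
Enumerate all 12 pairs:
a = 0: 0+3=3, 0+10=10, 0+13=13
a = 6: 6+3=9, 6+10=16, 6+13=0
a = 9: 9+3=12, 9+10=0, 9+13=3
a = 15: 15+3=18, 15+10=6, 15+13=9
Distinct residues collected: {0, 3, 6, 9, 10, 12, 13, 16, 18}
|A + B| = 9 (out of 19 total residues).

A + B = {0, 3, 6, 9, 10, 12, 13, 16, 18}


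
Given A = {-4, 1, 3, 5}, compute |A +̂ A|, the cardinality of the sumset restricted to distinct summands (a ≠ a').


Restricted sumset: A +̂ A = {a + a' : a ∈ A, a' ∈ A, a ≠ a'}.
Equivalently, take A + A and drop any sum 2a that is achievable ONLY as a + a for a ∈ A (i.e. sums representable only with equal summands).
Enumerate pairs (a, a') with a < a' (symmetric, so each unordered pair gives one sum; this covers all a ≠ a'):
  -4 + 1 = -3
  -4 + 3 = -1
  -4 + 5 = 1
  1 + 3 = 4
  1 + 5 = 6
  3 + 5 = 8
Collected distinct sums: {-3, -1, 1, 4, 6, 8}
|A +̂ A| = 6
(Reference bound: |A +̂ A| ≥ 2|A| - 3 for |A| ≥ 2, with |A| = 4 giving ≥ 5.)

|A +̂ A| = 6


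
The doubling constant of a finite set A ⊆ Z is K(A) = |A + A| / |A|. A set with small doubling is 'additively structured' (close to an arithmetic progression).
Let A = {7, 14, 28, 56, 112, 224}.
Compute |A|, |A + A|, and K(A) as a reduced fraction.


|A| = 6.
Compute A + A by enumerating all 36 pairs.
A + A = {14, 21, 28, 35, 42, 56, 63, 70, 84, 112, 119, 126, 140, 168, 224, 231, 238, 252, 280, 336, 448}, so |A + A| = 21.
K = |A + A| / |A| = 21/6 = 7/2 ≈ 3.5000.
Reference: AP of size 6 gives K = 11/6 ≈ 1.8333; a fully generic set of size 6 gives K ≈ 3.5000.

|A| = 6, |A + A| = 21, K = 21/6 = 7/2.


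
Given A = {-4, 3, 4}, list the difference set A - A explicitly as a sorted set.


A - A = {a - a' : a, a' ∈ A}.
Compute a - a' for each ordered pair (a, a'):
a = -4: -4--4=0, -4-3=-7, -4-4=-8
a = 3: 3--4=7, 3-3=0, 3-4=-1
a = 4: 4--4=8, 4-3=1, 4-4=0
Collecting distinct values (and noting 0 appears from a-a):
A - A = {-8, -7, -1, 0, 1, 7, 8}
|A - A| = 7

A - A = {-8, -7, -1, 0, 1, 7, 8}


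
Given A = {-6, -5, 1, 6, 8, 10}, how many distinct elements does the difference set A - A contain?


A - A = {a - a' : a, a' ∈ A}; |A| = 6.
Bounds: 2|A|-1 ≤ |A - A| ≤ |A|² - |A| + 1, i.e. 11 ≤ |A - A| ≤ 31.
Note: 0 ∈ A - A always (from a - a). The set is symmetric: if d ∈ A - A then -d ∈ A - A.
Enumerate nonzero differences d = a - a' with a > a' (then include -d):
Positive differences: {1, 2, 4, 5, 6, 7, 9, 11, 12, 13, 14, 15, 16}
Full difference set: {0} ∪ (positive diffs) ∪ (negative diffs).
|A - A| = 1 + 2·13 = 27 (matches direct enumeration: 27).

|A - A| = 27


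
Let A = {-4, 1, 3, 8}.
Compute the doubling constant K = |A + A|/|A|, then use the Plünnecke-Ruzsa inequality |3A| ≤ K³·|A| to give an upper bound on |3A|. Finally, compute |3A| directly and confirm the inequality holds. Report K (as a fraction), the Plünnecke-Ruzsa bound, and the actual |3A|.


|A| = 4.
Step 1: Compute A + A by enumerating all 16 pairs.
A + A = {-8, -3, -1, 2, 4, 6, 9, 11, 16}, so |A + A| = 9.
Step 2: Doubling constant K = |A + A|/|A| = 9/4 = 9/4 ≈ 2.2500.
Step 3: Plünnecke-Ruzsa gives |3A| ≤ K³·|A| = (2.2500)³ · 4 ≈ 45.5625.
Step 4: Compute 3A = A + A + A directly by enumerating all triples (a,b,c) ∈ A³; |3A| = 16.
Step 5: Check 16 ≤ 45.5625? Yes ✓.

K = 9/4, Plünnecke-Ruzsa bound K³|A| ≈ 45.5625, |3A| = 16, inequality holds.


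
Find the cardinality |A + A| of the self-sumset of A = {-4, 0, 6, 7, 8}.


A + A = {a + a' : a, a' ∈ A}; |A| = 5.
General bounds: 2|A| - 1 ≤ |A + A| ≤ |A|(|A|+1)/2, i.e. 9 ≤ |A + A| ≤ 15.
Lower bound 2|A|-1 is attained iff A is an arithmetic progression.
Enumerate sums a + a' for a ≤ a' (symmetric, so this suffices):
a = -4: -4+-4=-8, -4+0=-4, -4+6=2, -4+7=3, -4+8=4
a = 0: 0+0=0, 0+6=6, 0+7=7, 0+8=8
a = 6: 6+6=12, 6+7=13, 6+8=14
a = 7: 7+7=14, 7+8=15
a = 8: 8+8=16
Distinct sums: {-8, -4, 0, 2, 3, 4, 6, 7, 8, 12, 13, 14, 15, 16}
|A + A| = 14

|A + A| = 14


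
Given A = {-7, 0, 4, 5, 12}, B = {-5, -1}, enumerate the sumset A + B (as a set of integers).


A + B = {a + b : a ∈ A, b ∈ B}.
Enumerate all |A|·|B| = 5·2 = 10 pairs (a, b) and collect distinct sums.
a = -7: -7+-5=-12, -7+-1=-8
a = 0: 0+-5=-5, 0+-1=-1
a = 4: 4+-5=-1, 4+-1=3
a = 5: 5+-5=0, 5+-1=4
a = 12: 12+-5=7, 12+-1=11
Collecting distinct sums: A + B = {-12, -8, -5, -1, 0, 3, 4, 7, 11}
|A + B| = 9

A + B = {-12, -8, -5, -1, 0, 3, 4, 7, 11}


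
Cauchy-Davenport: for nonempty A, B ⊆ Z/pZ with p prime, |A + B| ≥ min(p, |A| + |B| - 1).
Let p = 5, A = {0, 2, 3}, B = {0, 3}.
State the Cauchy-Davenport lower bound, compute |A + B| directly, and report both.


Cauchy-Davenport: |A + B| ≥ min(p, |A| + |B| - 1) for A, B nonempty in Z/pZ.
|A| = 3, |B| = 2, p = 5.
CD lower bound = min(5, 3 + 2 - 1) = min(5, 4) = 4.
Compute A + B mod 5 directly:
a = 0: 0+0=0, 0+3=3
a = 2: 2+0=2, 2+3=0
a = 3: 3+0=3, 3+3=1
A + B = {0, 1, 2, 3}, so |A + B| = 4.
Verify: 4 ≥ 4? Yes ✓.

CD lower bound = 4, actual |A + B| = 4.


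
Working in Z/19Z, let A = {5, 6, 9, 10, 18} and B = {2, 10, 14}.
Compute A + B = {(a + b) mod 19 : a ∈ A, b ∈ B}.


Work in Z/19Z: reduce every sum a + b modulo 19.
Enumerate all 15 pairs:
a = 5: 5+2=7, 5+10=15, 5+14=0
a = 6: 6+2=8, 6+10=16, 6+14=1
a = 9: 9+2=11, 9+10=0, 9+14=4
a = 10: 10+2=12, 10+10=1, 10+14=5
a = 18: 18+2=1, 18+10=9, 18+14=13
Distinct residues collected: {0, 1, 4, 5, 7, 8, 9, 11, 12, 13, 15, 16}
|A + B| = 12 (out of 19 total residues).

A + B = {0, 1, 4, 5, 7, 8, 9, 11, 12, 13, 15, 16}


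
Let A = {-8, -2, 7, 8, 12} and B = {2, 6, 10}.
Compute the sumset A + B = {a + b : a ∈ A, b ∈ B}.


A + B = {a + b : a ∈ A, b ∈ B}.
Enumerate all |A|·|B| = 5·3 = 15 pairs (a, b) and collect distinct sums.
a = -8: -8+2=-6, -8+6=-2, -8+10=2
a = -2: -2+2=0, -2+6=4, -2+10=8
a = 7: 7+2=9, 7+6=13, 7+10=17
a = 8: 8+2=10, 8+6=14, 8+10=18
a = 12: 12+2=14, 12+6=18, 12+10=22
Collecting distinct sums: A + B = {-6, -2, 0, 2, 4, 8, 9, 10, 13, 14, 17, 18, 22}
|A + B| = 13

A + B = {-6, -2, 0, 2, 4, 8, 9, 10, 13, 14, 17, 18, 22}


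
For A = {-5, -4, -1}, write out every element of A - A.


A - A = {a - a' : a, a' ∈ A}.
Compute a - a' for each ordered pair (a, a'):
a = -5: -5--5=0, -5--4=-1, -5--1=-4
a = -4: -4--5=1, -4--4=0, -4--1=-3
a = -1: -1--5=4, -1--4=3, -1--1=0
Collecting distinct values (and noting 0 appears from a-a):
A - A = {-4, -3, -1, 0, 1, 3, 4}
|A - A| = 7

A - A = {-4, -3, -1, 0, 1, 3, 4}


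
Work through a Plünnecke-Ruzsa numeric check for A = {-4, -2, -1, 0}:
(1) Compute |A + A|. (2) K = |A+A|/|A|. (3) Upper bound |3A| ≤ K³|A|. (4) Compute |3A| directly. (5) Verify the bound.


|A| = 4.
Step 1: Compute A + A by enumerating all 16 pairs.
A + A = {-8, -6, -5, -4, -3, -2, -1, 0}, so |A + A| = 8.
Step 2: Doubling constant K = |A + A|/|A| = 8/4 = 8/4 ≈ 2.0000.
Step 3: Plünnecke-Ruzsa gives |3A| ≤ K³·|A| = (2.0000)³ · 4 ≈ 32.0000.
Step 4: Compute 3A = A + A + A directly by enumerating all triples (a,b,c) ∈ A³; |3A| = 12.
Step 5: Check 12 ≤ 32.0000? Yes ✓.

K = 8/4, Plünnecke-Ruzsa bound K³|A| ≈ 32.0000, |3A| = 12, inequality holds.


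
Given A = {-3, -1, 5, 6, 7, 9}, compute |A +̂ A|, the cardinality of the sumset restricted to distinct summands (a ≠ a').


Restricted sumset: A +̂ A = {a + a' : a ∈ A, a' ∈ A, a ≠ a'}.
Equivalently, take A + A and drop any sum 2a that is achievable ONLY as a + a for a ∈ A (i.e. sums representable only with equal summands).
Enumerate pairs (a, a') with a < a' (symmetric, so each unordered pair gives one sum; this covers all a ≠ a'):
  -3 + -1 = -4
  -3 + 5 = 2
  -3 + 6 = 3
  -3 + 7 = 4
  -3 + 9 = 6
  -1 + 5 = 4
  -1 + 6 = 5
  -1 + 7 = 6
  -1 + 9 = 8
  5 + 6 = 11
  5 + 7 = 12
  5 + 9 = 14
  6 + 7 = 13
  6 + 9 = 15
  7 + 9 = 16
Collected distinct sums: {-4, 2, 3, 4, 5, 6, 8, 11, 12, 13, 14, 15, 16}
|A +̂ A| = 13
(Reference bound: |A +̂ A| ≥ 2|A| - 3 for |A| ≥ 2, with |A| = 6 giving ≥ 9.)

|A +̂ A| = 13


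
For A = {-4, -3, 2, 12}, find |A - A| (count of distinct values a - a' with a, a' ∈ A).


A - A = {a - a' : a, a' ∈ A}; |A| = 4.
Bounds: 2|A|-1 ≤ |A - A| ≤ |A|² - |A| + 1, i.e. 7 ≤ |A - A| ≤ 13.
Note: 0 ∈ A - A always (from a - a). The set is symmetric: if d ∈ A - A then -d ∈ A - A.
Enumerate nonzero differences d = a - a' with a > a' (then include -d):
Positive differences: {1, 5, 6, 10, 15, 16}
Full difference set: {0} ∪ (positive diffs) ∪ (negative diffs).
|A - A| = 1 + 2·6 = 13 (matches direct enumeration: 13).

|A - A| = 13


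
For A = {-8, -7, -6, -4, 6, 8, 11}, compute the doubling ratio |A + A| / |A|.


|A| = 7.
Compute A + A by enumerating all 49 pairs.
A + A = {-16, -15, -14, -13, -12, -11, -10, -8, -2, -1, 0, 1, 2, 3, 4, 5, 7, 12, 14, 16, 17, 19, 22}, so |A + A| = 23.
K = |A + A| / |A| = 23/7 (already in lowest terms) ≈ 3.2857.
Reference: AP of size 7 gives K = 13/7 ≈ 1.8571; a fully generic set of size 7 gives K ≈ 4.0000.

|A| = 7, |A + A| = 23, K = 23/7.


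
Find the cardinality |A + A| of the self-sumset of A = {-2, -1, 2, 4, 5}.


A + A = {a + a' : a, a' ∈ A}; |A| = 5.
General bounds: 2|A| - 1 ≤ |A + A| ≤ |A|(|A|+1)/2, i.e. 9 ≤ |A + A| ≤ 15.
Lower bound 2|A|-1 is attained iff A is an arithmetic progression.
Enumerate sums a + a' for a ≤ a' (symmetric, so this suffices):
a = -2: -2+-2=-4, -2+-1=-3, -2+2=0, -2+4=2, -2+5=3
a = -1: -1+-1=-2, -1+2=1, -1+4=3, -1+5=4
a = 2: 2+2=4, 2+4=6, 2+5=7
a = 4: 4+4=8, 4+5=9
a = 5: 5+5=10
Distinct sums: {-4, -3, -2, 0, 1, 2, 3, 4, 6, 7, 8, 9, 10}
|A + A| = 13

|A + A| = 13


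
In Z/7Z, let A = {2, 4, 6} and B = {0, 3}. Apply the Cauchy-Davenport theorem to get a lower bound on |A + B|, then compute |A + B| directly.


Cauchy-Davenport: |A + B| ≥ min(p, |A| + |B| - 1) for A, B nonempty in Z/pZ.
|A| = 3, |B| = 2, p = 7.
CD lower bound = min(7, 3 + 2 - 1) = min(7, 4) = 4.
Compute A + B mod 7 directly:
a = 2: 2+0=2, 2+3=5
a = 4: 4+0=4, 4+3=0
a = 6: 6+0=6, 6+3=2
A + B = {0, 2, 4, 5, 6}, so |A + B| = 5.
Verify: 5 ≥ 4? Yes ✓.

CD lower bound = 4, actual |A + B| = 5.


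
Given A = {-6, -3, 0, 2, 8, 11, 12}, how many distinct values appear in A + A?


A + A = {a + a' : a, a' ∈ A}; |A| = 7.
General bounds: 2|A| - 1 ≤ |A + A| ≤ |A|(|A|+1)/2, i.e. 13 ≤ |A + A| ≤ 28.
Lower bound 2|A|-1 is attained iff A is an arithmetic progression.
Enumerate sums a + a' for a ≤ a' (symmetric, so this suffices):
a = -6: -6+-6=-12, -6+-3=-9, -6+0=-6, -6+2=-4, -6+8=2, -6+11=5, -6+12=6
a = -3: -3+-3=-6, -3+0=-3, -3+2=-1, -3+8=5, -3+11=8, -3+12=9
a = 0: 0+0=0, 0+2=2, 0+8=8, 0+11=11, 0+12=12
a = 2: 2+2=4, 2+8=10, 2+11=13, 2+12=14
a = 8: 8+8=16, 8+11=19, 8+12=20
a = 11: 11+11=22, 11+12=23
a = 12: 12+12=24
Distinct sums: {-12, -9, -6, -4, -3, -1, 0, 2, 4, 5, 6, 8, 9, 10, 11, 12, 13, 14, 16, 19, 20, 22, 23, 24}
|A + A| = 24

|A + A| = 24


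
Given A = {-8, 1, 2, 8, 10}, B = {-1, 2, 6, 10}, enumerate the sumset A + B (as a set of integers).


A + B = {a + b : a ∈ A, b ∈ B}.
Enumerate all |A|·|B| = 5·4 = 20 pairs (a, b) and collect distinct sums.
a = -8: -8+-1=-9, -8+2=-6, -8+6=-2, -8+10=2
a = 1: 1+-1=0, 1+2=3, 1+6=7, 1+10=11
a = 2: 2+-1=1, 2+2=4, 2+6=8, 2+10=12
a = 8: 8+-1=7, 8+2=10, 8+6=14, 8+10=18
a = 10: 10+-1=9, 10+2=12, 10+6=16, 10+10=20
Collecting distinct sums: A + B = {-9, -6, -2, 0, 1, 2, 3, 4, 7, 8, 9, 10, 11, 12, 14, 16, 18, 20}
|A + B| = 18

A + B = {-9, -6, -2, 0, 1, 2, 3, 4, 7, 8, 9, 10, 11, 12, 14, 16, 18, 20}


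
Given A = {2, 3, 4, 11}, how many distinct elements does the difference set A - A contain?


A - A = {a - a' : a, a' ∈ A}; |A| = 4.
Bounds: 2|A|-1 ≤ |A - A| ≤ |A|² - |A| + 1, i.e. 7 ≤ |A - A| ≤ 13.
Note: 0 ∈ A - A always (from a - a). The set is symmetric: if d ∈ A - A then -d ∈ A - A.
Enumerate nonzero differences d = a - a' with a > a' (then include -d):
Positive differences: {1, 2, 7, 8, 9}
Full difference set: {0} ∪ (positive diffs) ∪ (negative diffs).
|A - A| = 1 + 2·5 = 11 (matches direct enumeration: 11).

|A - A| = 11


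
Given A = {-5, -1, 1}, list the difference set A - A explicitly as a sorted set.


A - A = {a - a' : a, a' ∈ A}.
Compute a - a' for each ordered pair (a, a'):
a = -5: -5--5=0, -5--1=-4, -5-1=-6
a = -1: -1--5=4, -1--1=0, -1-1=-2
a = 1: 1--5=6, 1--1=2, 1-1=0
Collecting distinct values (and noting 0 appears from a-a):
A - A = {-6, -4, -2, 0, 2, 4, 6}
|A - A| = 7

A - A = {-6, -4, -2, 0, 2, 4, 6}


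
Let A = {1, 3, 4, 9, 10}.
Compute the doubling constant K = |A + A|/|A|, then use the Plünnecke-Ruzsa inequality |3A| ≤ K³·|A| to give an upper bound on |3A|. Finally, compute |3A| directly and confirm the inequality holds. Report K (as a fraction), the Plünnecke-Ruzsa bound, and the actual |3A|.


|A| = 5.
Step 1: Compute A + A by enumerating all 25 pairs.
A + A = {2, 4, 5, 6, 7, 8, 10, 11, 12, 13, 14, 18, 19, 20}, so |A + A| = 14.
Step 2: Doubling constant K = |A + A|/|A| = 14/5 = 14/5 ≈ 2.8000.
Step 3: Plünnecke-Ruzsa gives |3A| ≤ K³·|A| = (2.8000)³ · 5 ≈ 109.7600.
Step 4: Compute 3A = A + A + A directly by enumerating all triples (a,b,c) ∈ A³; |3A| = 25.
Step 5: Check 25 ≤ 109.7600? Yes ✓.

K = 14/5, Plünnecke-Ruzsa bound K³|A| ≈ 109.7600, |3A| = 25, inequality holds.


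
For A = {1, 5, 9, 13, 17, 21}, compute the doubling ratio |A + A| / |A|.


|A| = 6.
Compute A + A by enumerating all 36 pairs.
A + A = {2, 6, 10, 14, 18, 22, 26, 30, 34, 38, 42}, so |A + A| = 11.
K = |A + A| / |A| = 11/6 (already in lowest terms) ≈ 1.8333.
Reference: AP of size 6 gives K = 11/6 ≈ 1.8333; a fully generic set of size 6 gives K ≈ 3.5000.

|A| = 6, |A + A| = 11, K = 11/6.


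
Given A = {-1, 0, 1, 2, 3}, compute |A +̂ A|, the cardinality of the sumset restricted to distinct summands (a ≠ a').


Restricted sumset: A +̂ A = {a + a' : a ∈ A, a' ∈ A, a ≠ a'}.
Equivalently, take A + A and drop any sum 2a that is achievable ONLY as a + a for a ∈ A (i.e. sums representable only with equal summands).
Enumerate pairs (a, a') with a < a' (symmetric, so each unordered pair gives one sum; this covers all a ≠ a'):
  -1 + 0 = -1
  -1 + 1 = 0
  -1 + 2 = 1
  -1 + 3 = 2
  0 + 1 = 1
  0 + 2 = 2
  0 + 3 = 3
  1 + 2 = 3
  1 + 3 = 4
  2 + 3 = 5
Collected distinct sums: {-1, 0, 1, 2, 3, 4, 5}
|A +̂ A| = 7
(Reference bound: |A +̂ A| ≥ 2|A| - 3 for |A| ≥ 2, with |A| = 5 giving ≥ 7.)

|A +̂ A| = 7


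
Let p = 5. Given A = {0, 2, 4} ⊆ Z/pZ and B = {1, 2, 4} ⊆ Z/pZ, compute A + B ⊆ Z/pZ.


Work in Z/5Z: reduce every sum a + b modulo 5.
Enumerate all 9 pairs:
a = 0: 0+1=1, 0+2=2, 0+4=4
a = 2: 2+1=3, 2+2=4, 2+4=1
a = 4: 4+1=0, 4+2=1, 4+4=3
Distinct residues collected: {0, 1, 2, 3, 4}
|A + B| = 5 (out of 5 total residues).

A + B = {0, 1, 2, 3, 4}


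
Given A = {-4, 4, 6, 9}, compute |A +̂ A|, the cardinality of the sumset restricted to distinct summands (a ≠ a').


Restricted sumset: A +̂ A = {a + a' : a ∈ A, a' ∈ A, a ≠ a'}.
Equivalently, take A + A and drop any sum 2a that is achievable ONLY as a + a for a ∈ A (i.e. sums representable only with equal summands).
Enumerate pairs (a, a') with a < a' (symmetric, so each unordered pair gives one sum; this covers all a ≠ a'):
  -4 + 4 = 0
  -4 + 6 = 2
  -4 + 9 = 5
  4 + 6 = 10
  4 + 9 = 13
  6 + 9 = 15
Collected distinct sums: {0, 2, 5, 10, 13, 15}
|A +̂ A| = 6
(Reference bound: |A +̂ A| ≥ 2|A| - 3 for |A| ≥ 2, with |A| = 4 giving ≥ 5.)

|A +̂ A| = 6


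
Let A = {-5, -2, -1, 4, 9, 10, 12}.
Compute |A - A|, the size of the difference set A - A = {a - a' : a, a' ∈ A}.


A - A = {a - a' : a, a' ∈ A}; |A| = 7.
Bounds: 2|A|-1 ≤ |A - A| ≤ |A|² - |A| + 1, i.e. 13 ≤ |A - A| ≤ 43.
Note: 0 ∈ A - A always (from a - a). The set is symmetric: if d ∈ A - A then -d ∈ A - A.
Enumerate nonzero differences d = a - a' with a > a' (then include -d):
Positive differences: {1, 2, 3, 4, 5, 6, 8, 9, 10, 11, 12, 13, 14, 15, 17}
Full difference set: {0} ∪ (positive diffs) ∪ (negative diffs).
|A - A| = 1 + 2·15 = 31 (matches direct enumeration: 31).

|A - A| = 31


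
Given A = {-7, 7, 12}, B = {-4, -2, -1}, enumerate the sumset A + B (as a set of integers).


A + B = {a + b : a ∈ A, b ∈ B}.
Enumerate all |A|·|B| = 3·3 = 9 pairs (a, b) and collect distinct sums.
a = -7: -7+-4=-11, -7+-2=-9, -7+-1=-8
a = 7: 7+-4=3, 7+-2=5, 7+-1=6
a = 12: 12+-4=8, 12+-2=10, 12+-1=11
Collecting distinct sums: A + B = {-11, -9, -8, 3, 5, 6, 8, 10, 11}
|A + B| = 9

A + B = {-11, -9, -8, 3, 5, 6, 8, 10, 11}


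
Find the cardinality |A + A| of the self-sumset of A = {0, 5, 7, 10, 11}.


A + A = {a + a' : a, a' ∈ A}; |A| = 5.
General bounds: 2|A| - 1 ≤ |A + A| ≤ |A|(|A|+1)/2, i.e. 9 ≤ |A + A| ≤ 15.
Lower bound 2|A|-1 is attained iff A is an arithmetic progression.
Enumerate sums a + a' for a ≤ a' (symmetric, so this suffices):
a = 0: 0+0=0, 0+5=5, 0+7=7, 0+10=10, 0+11=11
a = 5: 5+5=10, 5+7=12, 5+10=15, 5+11=16
a = 7: 7+7=14, 7+10=17, 7+11=18
a = 10: 10+10=20, 10+11=21
a = 11: 11+11=22
Distinct sums: {0, 5, 7, 10, 11, 12, 14, 15, 16, 17, 18, 20, 21, 22}
|A + A| = 14

|A + A| = 14


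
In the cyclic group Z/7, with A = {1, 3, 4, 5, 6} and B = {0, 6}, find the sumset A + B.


Work in Z/7Z: reduce every sum a + b modulo 7.
Enumerate all 10 pairs:
a = 1: 1+0=1, 1+6=0
a = 3: 3+0=3, 3+6=2
a = 4: 4+0=4, 4+6=3
a = 5: 5+0=5, 5+6=4
a = 6: 6+0=6, 6+6=5
Distinct residues collected: {0, 1, 2, 3, 4, 5, 6}
|A + B| = 7 (out of 7 total residues).

A + B = {0, 1, 2, 3, 4, 5, 6}


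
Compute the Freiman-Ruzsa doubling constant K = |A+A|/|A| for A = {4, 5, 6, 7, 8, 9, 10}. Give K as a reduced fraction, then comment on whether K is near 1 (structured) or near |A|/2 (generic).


|A| = 7.
Compute A + A by enumerating all 49 pairs.
A + A = {8, 9, 10, 11, 12, 13, 14, 15, 16, 17, 18, 19, 20}, so |A + A| = 13.
K = |A + A| / |A| = 13/7 (already in lowest terms) ≈ 1.8571.
Reference: AP of size 7 gives K = 13/7 ≈ 1.8571; a fully generic set of size 7 gives K ≈ 4.0000.

|A| = 7, |A + A| = 13, K = 13/7.


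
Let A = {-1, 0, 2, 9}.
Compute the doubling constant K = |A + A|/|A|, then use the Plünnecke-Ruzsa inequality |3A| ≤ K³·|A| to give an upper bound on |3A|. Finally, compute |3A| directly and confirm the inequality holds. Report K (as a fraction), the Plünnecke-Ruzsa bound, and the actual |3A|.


|A| = 4.
Step 1: Compute A + A by enumerating all 16 pairs.
A + A = {-2, -1, 0, 1, 2, 4, 8, 9, 11, 18}, so |A + A| = 10.
Step 2: Doubling constant K = |A + A|/|A| = 10/4 = 10/4 ≈ 2.5000.
Step 3: Plünnecke-Ruzsa gives |3A| ≤ K³·|A| = (2.5000)³ · 4 ≈ 62.5000.
Step 4: Compute 3A = A + A + A directly by enumerating all triples (a,b,c) ∈ A³; |3A| = 19.
Step 5: Check 19 ≤ 62.5000? Yes ✓.

K = 10/4, Plünnecke-Ruzsa bound K³|A| ≈ 62.5000, |3A| = 19, inequality holds.


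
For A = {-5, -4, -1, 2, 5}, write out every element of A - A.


A - A = {a - a' : a, a' ∈ A}.
Compute a - a' for each ordered pair (a, a'):
a = -5: -5--5=0, -5--4=-1, -5--1=-4, -5-2=-7, -5-5=-10
a = -4: -4--5=1, -4--4=0, -4--1=-3, -4-2=-6, -4-5=-9
a = -1: -1--5=4, -1--4=3, -1--1=0, -1-2=-3, -1-5=-6
a = 2: 2--5=7, 2--4=6, 2--1=3, 2-2=0, 2-5=-3
a = 5: 5--5=10, 5--4=9, 5--1=6, 5-2=3, 5-5=0
Collecting distinct values (and noting 0 appears from a-a):
A - A = {-10, -9, -7, -6, -4, -3, -1, 0, 1, 3, 4, 6, 7, 9, 10}
|A - A| = 15

A - A = {-10, -9, -7, -6, -4, -3, -1, 0, 1, 3, 4, 6, 7, 9, 10}


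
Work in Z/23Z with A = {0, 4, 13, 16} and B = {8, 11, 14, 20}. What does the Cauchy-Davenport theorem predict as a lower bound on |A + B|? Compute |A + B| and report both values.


Cauchy-Davenport: |A + B| ≥ min(p, |A| + |B| - 1) for A, B nonempty in Z/pZ.
|A| = 4, |B| = 4, p = 23.
CD lower bound = min(23, 4 + 4 - 1) = min(23, 7) = 7.
Compute A + B mod 23 directly:
a = 0: 0+8=8, 0+11=11, 0+14=14, 0+20=20
a = 4: 4+8=12, 4+11=15, 4+14=18, 4+20=1
a = 13: 13+8=21, 13+11=1, 13+14=4, 13+20=10
a = 16: 16+8=1, 16+11=4, 16+14=7, 16+20=13
A + B = {1, 4, 7, 8, 10, 11, 12, 13, 14, 15, 18, 20, 21}, so |A + B| = 13.
Verify: 13 ≥ 7? Yes ✓.

CD lower bound = 7, actual |A + B| = 13.


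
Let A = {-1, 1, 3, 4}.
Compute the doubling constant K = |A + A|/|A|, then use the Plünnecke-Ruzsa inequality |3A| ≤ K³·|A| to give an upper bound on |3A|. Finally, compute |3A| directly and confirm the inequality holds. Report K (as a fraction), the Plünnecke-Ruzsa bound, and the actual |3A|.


|A| = 4.
Step 1: Compute A + A by enumerating all 16 pairs.
A + A = {-2, 0, 2, 3, 4, 5, 6, 7, 8}, so |A + A| = 9.
Step 2: Doubling constant K = |A + A|/|A| = 9/4 = 9/4 ≈ 2.2500.
Step 3: Plünnecke-Ruzsa gives |3A| ≤ K³·|A| = (2.2500)³ · 4 ≈ 45.5625.
Step 4: Compute 3A = A + A + A directly by enumerating all triples (a,b,c) ∈ A³; |3A| = 14.
Step 5: Check 14 ≤ 45.5625? Yes ✓.

K = 9/4, Plünnecke-Ruzsa bound K³|A| ≈ 45.5625, |3A| = 14, inequality holds.


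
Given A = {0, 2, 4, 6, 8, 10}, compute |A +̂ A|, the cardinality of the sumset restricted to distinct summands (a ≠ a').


Restricted sumset: A +̂ A = {a + a' : a ∈ A, a' ∈ A, a ≠ a'}.
Equivalently, take A + A and drop any sum 2a that is achievable ONLY as a + a for a ∈ A (i.e. sums representable only with equal summands).
Enumerate pairs (a, a') with a < a' (symmetric, so each unordered pair gives one sum; this covers all a ≠ a'):
  0 + 2 = 2
  0 + 4 = 4
  0 + 6 = 6
  0 + 8 = 8
  0 + 10 = 10
  2 + 4 = 6
  2 + 6 = 8
  2 + 8 = 10
  2 + 10 = 12
  4 + 6 = 10
  4 + 8 = 12
  4 + 10 = 14
  6 + 8 = 14
  6 + 10 = 16
  8 + 10 = 18
Collected distinct sums: {2, 4, 6, 8, 10, 12, 14, 16, 18}
|A +̂ A| = 9
(Reference bound: |A +̂ A| ≥ 2|A| - 3 for |A| ≥ 2, with |A| = 6 giving ≥ 9.)

|A +̂ A| = 9


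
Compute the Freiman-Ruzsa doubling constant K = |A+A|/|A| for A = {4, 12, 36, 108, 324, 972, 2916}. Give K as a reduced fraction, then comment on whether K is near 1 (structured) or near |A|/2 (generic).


|A| = 7.
Compute A + A by enumerating all 49 pairs.
A + A = {8, 16, 24, 40, 48, 72, 112, 120, 144, 216, 328, 336, 360, 432, 648, 976, 984, 1008, 1080, 1296, 1944, 2920, 2928, 2952, 3024, 3240, 3888, 5832}, so |A + A| = 28.
K = |A + A| / |A| = 28/7 = 4/1 ≈ 4.0000.
Reference: AP of size 7 gives K = 13/7 ≈ 1.8571; a fully generic set of size 7 gives K ≈ 4.0000.

|A| = 7, |A + A| = 28, K = 28/7 = 4/1.


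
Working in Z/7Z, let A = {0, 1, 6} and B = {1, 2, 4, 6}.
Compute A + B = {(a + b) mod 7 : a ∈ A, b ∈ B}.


Work in Z/7Z: reduce every sum a + b modulo 7.
Enumerate all 12 pairs:
a = 0: 0+1=1, 0+2=2, 0+4=4, 0+6=6
a = 1: 1+1=2, 1+2=3, 1+4=5, 1+6=0
a = 6: 6+1=0, 6+2=1, 6+4=3, 6+6=5
Distinct residues collected: {0, 1, 2, 3, 4, 5, 6}
|A + B| = 7 (out of 7 total residues).

A + B = {0, 1, 2, 3, 4, 5, 6}


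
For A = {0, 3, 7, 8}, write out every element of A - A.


A - A = {a - a' : a, a' ∈ A}.
Compute a - a' for each ordered pair (a, a'):
a = 0: 0-0=0, 0-3=-3, 0-7=-7, 0-8=-8
a = 3: 3-0=3, 3-3=0, 3-7=-4, 3-8=-5
a = 7: 7-0=7, 7-3=4, 7-7=0, 7-8=-1
a = 8: 8-0=8, 8-3=5, 8-7=1, 8-8=0
Collecting distinct values (and noting 0 appears from a-a):
A - A = {-8, -7, -5, -4, -3, -1, 0, 1, 3, 4, 5, 7, 8}
|A - A| = 13

A - A = {-8, -7, -5, -4, -3, -1, 0, 1, 3, 4, 5, 7, 8}


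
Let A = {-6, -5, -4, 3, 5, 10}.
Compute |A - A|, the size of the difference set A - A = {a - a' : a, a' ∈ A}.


A - A = {a - a' : a, a' ∈ A}; |A| = 6.
Bounds: 2|A|-1 ≤ |A - A| ≤ |A|² - |A| + 1, i.e. 11 ≤ |A - A| ≤ 31.
Note: 0 ∈ A - A always (from a - a). The set is symmetric: if d ∈ A - A then -d ∈ A - A.
Enumerate nonzero differences d = a - a' with a > a' (then include -d):
Positive differences: {1, 2, 5, 7, 8, 9, 10, 11, 14, 15, 16}
Full difference set: {0} ∪ (positive diffs) ∪ (negative diffs).
|A - A| = 1 + 2·11 = 23 (matches direct enumeration: 23).

|A - A| = 23
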